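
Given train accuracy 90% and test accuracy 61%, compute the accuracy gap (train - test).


Gap = train_accuracy - test_accuracy
= 90 - 61
= 29%
This large gap strongly indicates overfitting.

29


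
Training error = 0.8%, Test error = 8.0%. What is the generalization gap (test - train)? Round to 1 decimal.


Generalization gap = test_error - train_error
= 8.0 - 0.8
= 7.2%
A moderate gap.

7.2


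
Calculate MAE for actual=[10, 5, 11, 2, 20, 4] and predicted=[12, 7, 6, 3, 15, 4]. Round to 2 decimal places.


Absolute errors: [2, 2, 5, 1, 5, 0]
Sum of absolute errors = 15
MAE = 15 / 6 = 2.50

2.50


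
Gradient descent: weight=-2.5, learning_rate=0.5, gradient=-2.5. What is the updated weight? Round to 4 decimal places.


w_new = w_old - lr * gradient
= -2.5 - 0.5 * -2.5
= -2.5 - (-1.25)
= -1.2500

-1.2500


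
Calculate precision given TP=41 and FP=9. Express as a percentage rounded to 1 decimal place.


Precision = TP / (TP + FP) * 100
= 41 / (41 + 9)
= 41 / 50
= 0.82
= 82.0%

82.0


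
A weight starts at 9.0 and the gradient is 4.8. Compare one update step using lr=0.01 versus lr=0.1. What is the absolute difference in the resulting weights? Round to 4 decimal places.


With lr=0.01: w_new = 9.0 - 0.01 * 4.8 = 8.952
With lr=0.1: w_new = 9.0 - 0.1 * 4.8 = 8.52
Absolute difference = |8.952 - 8.52|
= 0.4320

0.4320


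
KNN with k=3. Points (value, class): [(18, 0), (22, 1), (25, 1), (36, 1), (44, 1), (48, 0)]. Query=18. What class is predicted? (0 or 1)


Distances from query 18:
Point 18 (class 0): distance = 0
Point 22 (class 1): distance = 4
Point 25 (class 1): distance = 7
K=3 nearest neighbors: classes = [0, 1, 1]
Votes for class 1: 2 / 3
Majority vote => class 1

1


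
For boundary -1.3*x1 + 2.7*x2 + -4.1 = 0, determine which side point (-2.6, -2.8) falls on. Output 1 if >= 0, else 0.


Compute -1.3 * -2.6 + 2.7 * -2.8 + -4.1
= 3.38 + -7.56 + -4.1
= -8.28
Since -8.28 < 0, the point is on the negative side.

0


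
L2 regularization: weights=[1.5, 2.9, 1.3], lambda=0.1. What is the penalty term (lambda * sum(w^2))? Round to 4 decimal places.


Squaring each weight:
1.5^2 = 2.25
2.9^2 = 8.41
1.3^2 = 1.69
Sum of squares = 12.35
Penalty = 0.1 * 12.35 = 1.2350

1.2350


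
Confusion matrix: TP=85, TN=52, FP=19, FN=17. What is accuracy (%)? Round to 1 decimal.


Accuracy = (TP + TN) / (TP + TN + FP + FN) * 100
= (85 + 52) / (85 + 52 + 19 + 17)
= 137 / 173
= 0.7919
= 79.2%

79.2


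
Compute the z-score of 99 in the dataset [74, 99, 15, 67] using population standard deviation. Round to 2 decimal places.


Mean = (74 + 99 + 15 + 67) / 4 = 63.75
Variance = sum((x_i - mean)^2) / n = 933.6875
Std = sqrt(933.6875) = 30.5563
Z = (x - mean) / std
= (99 - 63.75) / 30.5563
= 35.25 / 30.5563
= 1.15

1.15


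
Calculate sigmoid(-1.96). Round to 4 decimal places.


sigmoid(z) = 1 / (1 + exp(-z))
exp(-(-1.96)) = exp(1.96) = 7.0993
1 + 7.0993 = 8.0993
1 / 8.0993 = 0.1235

0.1235


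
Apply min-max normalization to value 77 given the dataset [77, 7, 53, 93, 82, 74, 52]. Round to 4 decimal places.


Min = 7, Max = 93
Range = 93 - 7 = 86
Scaled = (x - min) / (max - min)
= (77 - 7) / 86
= 70 / 86
= 0.8140

0.8140


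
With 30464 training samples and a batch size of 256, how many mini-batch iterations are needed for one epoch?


Iterations per epoch = dataset_size / batch_size
= 30464 / 256
= 119

119


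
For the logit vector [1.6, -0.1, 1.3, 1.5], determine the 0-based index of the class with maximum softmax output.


Softmax is a monotonic transformation, so it preserves the argmax.
We need to find the index of the maximum logit.
Index 0: 1.6
Index 1: -0.1
Index 2: 1.3
Index 3: 1.5
Maximum logit = 1.6 at index 0

0


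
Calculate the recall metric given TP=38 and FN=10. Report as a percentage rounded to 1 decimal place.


Recall = TP / (TP + FN) * 100
= 38 / (38 + 10)
= 38 / 48
= 0.7917
= 79.2%

79.2


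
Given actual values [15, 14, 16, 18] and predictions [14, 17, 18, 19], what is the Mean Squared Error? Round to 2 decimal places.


Differences: [1, -3, -2, -1]
Squared errors: [1, 9, 4, 1]
Sum of squared errors = 15
MSE = 15 / 4 = 3.75

3.75


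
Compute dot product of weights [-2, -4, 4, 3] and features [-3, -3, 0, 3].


Element-wise products:
-2 * -3 = 6
-4 * -3 = 12
4 * 0 = 0
3 * 3 = 9
Sum = 6 + 12 + 0 + 9
= 27

27


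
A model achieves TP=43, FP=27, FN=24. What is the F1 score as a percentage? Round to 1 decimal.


Precision = TP / (TP + FP) = 43 / 70 = 0.6143
Recall = TP / (TP + FN) = 43 / 67 = 0.6418
F1 = 2 * P * R / (P + R)
= 2 * 0.6143 * 0.6418 / (0.6143 + 0.6418)
= 0.7885 / 1.2561
= 0.6277
As percentage: 62.8%

62.8


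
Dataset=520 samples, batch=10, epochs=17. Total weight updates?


Iterations per epoch = 520 / 10 = 52
Total updates = iterations_per_epoch * epochs
= 52 * 17
= 884

884


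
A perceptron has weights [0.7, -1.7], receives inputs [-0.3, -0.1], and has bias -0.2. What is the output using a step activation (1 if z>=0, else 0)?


z = w . x + b
= 0.7*-0.3 + -1.7*-0.1 + -0.2
= -0.21 + 0.17 + -0.2
= -0.04 + -0.2
= -0.24
Since z = -0.24 < 0, output = 0

0


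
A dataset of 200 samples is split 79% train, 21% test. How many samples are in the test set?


Train samples = 200 * 79% = 158
Test samples = 200 - 158
= 42

42


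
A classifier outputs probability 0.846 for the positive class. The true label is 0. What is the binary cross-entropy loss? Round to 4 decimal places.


For y=0: Loss = -log(1-p)
= -log(1 - 0.846)
= -log(0.154)
= -(-1.8708)
= 1.8708

1.8708


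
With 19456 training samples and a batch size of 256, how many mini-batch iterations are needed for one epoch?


Iterations per epoch = dataset_size / batch_size
= 19456 / 256
= 76

76


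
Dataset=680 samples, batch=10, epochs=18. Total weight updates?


Iterations per epoch = 680 / 10 = 68
Total updates = iterations_per_epoch * epochs
= 68 * 18
= 1224

1224


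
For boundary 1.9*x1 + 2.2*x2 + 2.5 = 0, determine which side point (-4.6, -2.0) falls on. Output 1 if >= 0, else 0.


Compute 1.9 * -4.6 + 2.2 * -2.0 + 2.5
= -8.74 + -4.4 + 2.5
= -10.64
Since -10.64 < 0, the point is on the negative side.

0


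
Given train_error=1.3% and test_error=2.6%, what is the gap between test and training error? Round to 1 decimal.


Generalization gap = test_error - train_error
= 2.6 - 1.3
= 1.3%
A small gap suggests good generalization.

1.3


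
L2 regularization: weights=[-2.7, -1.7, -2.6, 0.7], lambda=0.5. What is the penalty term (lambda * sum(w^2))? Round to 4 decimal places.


Squaring each weight:
(-2.7)^2 = 7.29
(-1.7)^2 = 2.89
(-2.6)^2 = 6.76
0.7^2 = 0.49
Sum of squares = 17.43
Penalty = 0.5 * 17.43 = 8.7150

8.7150


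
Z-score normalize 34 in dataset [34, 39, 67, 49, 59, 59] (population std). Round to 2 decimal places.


Mean = (34 + 39 + 67 + 49 + 59 + 59) / 6 = 51.1667
Variance = sum((x_i - mean)^2) / n = 136.8056
Std = sqrt(136.8056) = 11.6964
Z = (x - mean) / std
= (34 - 51.1667) / 11.6964
= -17.1667 / 11.6964
= -1.47

-1.47


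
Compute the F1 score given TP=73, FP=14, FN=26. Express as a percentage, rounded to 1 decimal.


Precision = TP / (TP + FP) = 73 / 87 = 0.8391
Recall = TP / (TP + FN) = 73 / 99 = 0.7374
F1 = 2 * P * R / (P + R)
= 2 * 0.8391 * 0.7374 / (0.8391 + 0.7374)
= 1.2374 / 1.5765
= 0.7849
As percentage: 78.5%

78.5


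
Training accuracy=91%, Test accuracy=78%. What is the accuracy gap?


Gap = train_accuracy - test_accuracy
= 91 - 78
= 13%
This gap suggests the model is overfitting.

13


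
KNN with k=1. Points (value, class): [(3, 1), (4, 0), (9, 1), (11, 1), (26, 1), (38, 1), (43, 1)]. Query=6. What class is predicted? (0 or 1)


Distances from query 6:
Point 4 (class 0): distance = 2
K=1 nearest neighbors: classes = [0]
Votes for class 1: 0 / 1
Majority vote => class 0

0


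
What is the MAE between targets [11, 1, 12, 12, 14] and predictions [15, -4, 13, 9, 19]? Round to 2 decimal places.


Absolute errors: [4, 5, 1, 3, 5]
Sum of absolute errors = 18
MAE = 18 / 5 = 3.60

3.60


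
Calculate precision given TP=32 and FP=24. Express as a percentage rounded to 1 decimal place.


Precision = TP / (TP + FP) * 100
= 32 / (32 + 24)
= 32 / 56
= 0.5714
= 57.1%

57.1


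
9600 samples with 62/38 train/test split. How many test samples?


Train samples = 9600 * 62% = 5952
Test samples = 9600 - 5952
= 3648

3648


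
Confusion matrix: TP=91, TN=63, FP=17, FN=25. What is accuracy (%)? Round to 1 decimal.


Accuracy = (TP + TN) / (TP + TN + FP + FN) * 100
= (91 + 63) / (91 + 63 + 17 + 25)
= 154 / 196
= 0.7857
= 78.6%

78.6


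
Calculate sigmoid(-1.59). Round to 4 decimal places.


sigmoid(z) = 1 / (1 + exp(-z))
exp(-(-1.59)) = exp(1.59) = 4.9037
1 + 4.9037 = 5.9037
1 / 5.9037 = 0.1694

0.1694


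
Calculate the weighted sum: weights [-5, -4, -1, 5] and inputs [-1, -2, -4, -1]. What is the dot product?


Element-wise products:
-5 * -1 = 5
-4 * -2 = 8
-1 * -4 = 4
5 * -1 = -5
Sum = 5 + 8 + 4 + -5
= 12

12


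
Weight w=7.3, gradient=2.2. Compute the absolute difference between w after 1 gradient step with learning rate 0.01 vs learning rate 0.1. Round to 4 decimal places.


With lr=0.01: w_new = 7.3 - 0.01 * 2.2 = 7.278
With lr=0.1: w_new = 7.3 - 0.1 * 2.2 = 7.08
Absolute difference = |7.278 - 7.08|
= 0.1980

0.1980


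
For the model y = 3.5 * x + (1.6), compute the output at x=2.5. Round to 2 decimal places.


y = 3.5 * 2.5 + (1.6)
= 8.75 + (1.6)
= 10.35

10.35


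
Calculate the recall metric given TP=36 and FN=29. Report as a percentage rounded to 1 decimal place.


Recall = TP / (TP + FN) * 100
= 36 / (36 + 29)
= 36 / 65
= 0.5538
= 55.4%

55.4


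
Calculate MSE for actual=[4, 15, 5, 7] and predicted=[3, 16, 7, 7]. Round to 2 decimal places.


Differences: [1, -1, -2, 0]
Squared errors: [1, 1, 4, 0]
Sum of squared errors = 6
MSE = 6 / 4 = 1.50

1.50


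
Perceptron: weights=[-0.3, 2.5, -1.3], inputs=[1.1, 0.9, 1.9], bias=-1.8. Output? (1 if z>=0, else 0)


z = w . x + b
= -0.3*1.1 + 2.5*0.9 + -1.3*1.9 + -1.8
= -0.33 + 2.25 + -2.47 + -1.8
= -0.55 + -1.8
= -2.35
Since z = -2.35 < 0, output = 0

0


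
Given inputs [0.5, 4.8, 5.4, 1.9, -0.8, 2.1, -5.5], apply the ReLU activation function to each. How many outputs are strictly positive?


ReLU(x) = max(0, x) for each element:
ReLU(0.5) = 0.5
ReLU(4.8) = 4.8
ReLU(5.4) = 5.4
ReLU(1.9) = 1.9
ReLU(-0.8) = 0
ReLU(2.1) = 2.1
ReLU(-5.5) = 0
Active neurons (>0): 5

5


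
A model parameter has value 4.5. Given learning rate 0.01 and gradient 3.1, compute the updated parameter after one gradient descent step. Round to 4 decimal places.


w_new = w_old - lr * gradient
= 4.5 - 0.01 * 3.1
= 4.5 - (0.031)
= 4.4690

4.4690


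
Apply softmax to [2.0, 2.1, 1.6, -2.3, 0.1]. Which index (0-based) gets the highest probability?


Softmax is a monotonic transformation, so it preserves the argmax.
We need to find the index of the maximum logit.
Index 0: 2.0
Index 1: 2.1
Index 2: 1.6
Index 3: -2.3
Index 4: 0.1
Maximum logit = 2.1 at index 1

1


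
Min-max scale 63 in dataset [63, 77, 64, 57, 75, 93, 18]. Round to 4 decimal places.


Min = 18, Max = 93
Range = 93 - 18 = 75
Scaled = (x - min) / (max - min)
= (63 - 18) / 75
= 45 / 75
= 0.6000

0.6000


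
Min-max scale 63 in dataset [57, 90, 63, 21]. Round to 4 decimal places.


Min = 21, Max = 90
Range = 90 - 21 = 69
Scaled = (x - min) / (max - min)
= (63 - 21) / 69
= 42 / 69
= 0.6087

0.6087


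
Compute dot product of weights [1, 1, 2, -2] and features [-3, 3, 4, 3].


Element-wise products:
1 * -3 = -3
1 * 3 = 3
2 * 4 = 8
-2 * 3 = -6
Sum = -3 + 3 + 8 + -6
= 2

2


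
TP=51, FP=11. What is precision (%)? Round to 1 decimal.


Precision = TP / (TP + FP) * 100
= 51 / (51 + 11)
= 51 / 62
= 0.8226
= 82.3%

82.3


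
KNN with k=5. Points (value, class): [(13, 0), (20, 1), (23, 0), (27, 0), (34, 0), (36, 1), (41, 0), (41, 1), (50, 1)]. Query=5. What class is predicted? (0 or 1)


Distances from query 5:
Point 13 (class 0): distance = 8
Point 20 (class 1): distance = 15
Point 23 (class 0): distance = 18
Point 27 (class 0): distance = 22
Point 34 (class 0): distance = 29
K=5 nearest neighbors: classes = [0, 1, 0, 0, 0]
Votes for class 1: 1 / 5
Majority vote => class 0

0


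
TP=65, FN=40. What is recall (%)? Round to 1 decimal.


Recall = TP / (TP + FN) * 100
= 65 / (65 + 40)
= 65 / 105
= 0.619
= 61.9%

61.9


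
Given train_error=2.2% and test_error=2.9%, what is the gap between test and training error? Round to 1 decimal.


Generalization gap = test_error - train_error
= 2.9 - 2.2
= 0.7%
A small gap suggests good generalization.

0.7


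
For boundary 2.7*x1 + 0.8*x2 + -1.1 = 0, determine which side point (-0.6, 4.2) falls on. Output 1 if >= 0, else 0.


Compute 2.7 * -0.6 + 0.8 * 4.2 + -1.1
= -1.62 + 3.36 + -1.1
= 0.64
Since 0.64 >= 0, the point is on the positive side.

1


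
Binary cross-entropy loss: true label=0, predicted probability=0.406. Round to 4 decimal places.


For y=0: Loss = -log(1-p)
= -log(1 - 0.406)
= -log(0.594)
= -(-0.5209)
= 0.5209

0.5209


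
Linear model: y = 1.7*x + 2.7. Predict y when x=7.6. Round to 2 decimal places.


y = 1.7 * 7.6 + (2.7)
= 12.92 + (2.7)
= 15.62

15.62


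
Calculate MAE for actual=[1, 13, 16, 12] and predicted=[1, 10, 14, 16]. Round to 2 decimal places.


Absolute errors: [0, 3, 2, 4]
Sum of absolute errors = 9
MAE = 9 / 4 = 2.25

2.25


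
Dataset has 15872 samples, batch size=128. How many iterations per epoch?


Iterations per epoch = dataset_size / batch_size
= 15872 / 128
= 124

124


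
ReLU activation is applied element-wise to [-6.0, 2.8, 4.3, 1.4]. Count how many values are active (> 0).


ReLU(x) = max(0, x) for each element:
ReLU(-6.0) = 0
ReLU(2.8) = 2.8
ReLU(4.3) = 4.3
ReLU(1.4) = 1.4
Active neurons (>0): 3

3


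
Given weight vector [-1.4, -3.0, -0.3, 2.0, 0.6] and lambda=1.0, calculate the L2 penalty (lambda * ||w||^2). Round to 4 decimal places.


Squaring each weight:
(-1.4)^2 = 1.96
(-3.0)^2 = 9.0
(-0.3)^2 = 0.09
2.0^2 = 4.0
0.6^2 = 0.36
Sum of squares = 15.41
Penalty = 1.0 * 15.41 = 15.4100

15.4100


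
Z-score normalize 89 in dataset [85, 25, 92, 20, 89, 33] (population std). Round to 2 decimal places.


Mean = (85 + 25 + 92 + 20 + 89 + 33) / 6 = 57.3333
Variance = sum((x_i - mean)^2) / n = 1000.2222
Std = sqrt(1000.2222) = 31.6263
Z = (x - mean) / std
= (89 - 57.3333) / 31.6263
= 31.6667 / 31.6263
= 1.00

1.00


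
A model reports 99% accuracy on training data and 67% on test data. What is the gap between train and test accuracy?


Gap = train_accuracy - test_accuracy
= 99 - 67
= 32%
This large gap strongly indicates overfitting.

32


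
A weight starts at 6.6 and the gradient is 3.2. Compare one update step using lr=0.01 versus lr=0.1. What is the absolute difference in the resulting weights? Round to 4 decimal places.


With lr=0.01: w_new = 6.6 - 0.01 * 3.2 = 6.568
With lr=0.1: w_new = 6.6 - 0.1 * 3.2 = 6.28
Absolute difference = |6.568 - 6.28|
= 0.2880

0.2880


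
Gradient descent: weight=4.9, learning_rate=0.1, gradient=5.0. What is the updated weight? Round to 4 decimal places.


w_new = w_old - lr * gradient
= 4.9 - 0.1 * 5.0
= 4.9 - (0.5)
= 4.4000

4.4000


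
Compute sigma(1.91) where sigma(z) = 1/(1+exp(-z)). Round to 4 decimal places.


sigmoid(z) = 1 / (1 + exp(-z))
exp(-(1.91)) = exp(-1.91) = 0.1481
1 + 0.1481 = 1.1481
1 / 1.1481 = 0.8710

0.8710


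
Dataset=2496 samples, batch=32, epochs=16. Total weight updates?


Iterations per epoch = 2496 / 32 = 78
Total updates = iterations_per_epoch * epochs
= 78 * 16
= 1248

1248


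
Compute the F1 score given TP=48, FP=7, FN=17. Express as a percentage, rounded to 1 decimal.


Precision = TP / (TP + FP) = 48 / 55 = 0.8727
Recall = TP / (TP + FN) = 48 / 65 = 0.7385
F1 = 2 * P * R / (P + R)
= 2 * 0.8727 * 0.7385 / (0.8727 + 0.7385)
= 1.289 / 1.6112
= 0.8
As percentage: 80.0%

80.0


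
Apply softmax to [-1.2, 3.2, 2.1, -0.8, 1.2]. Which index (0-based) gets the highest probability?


Softmax is a monotonic transformation, so it preserves the argmax.
We need to find the index of the maximum logit.
Index 0: -1.2
Index 1: 3.2
Index 2: 2.1
Index 3: -0.8
Index 4: 1.2
Maximum logit = 3.2 at index 1

1


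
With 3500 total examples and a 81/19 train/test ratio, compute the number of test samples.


Train samples = 3500 * 81% = 2835
Test samples = 3500 - 2835
= 665

665


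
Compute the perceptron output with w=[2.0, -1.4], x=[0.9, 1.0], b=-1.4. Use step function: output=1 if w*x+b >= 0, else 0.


z = w . x + b
= 2.0*0.9 + -1.4*1.0 + -1.4
= 1.8 + -1.4 + -1.4
= 0.4 + -1.4
= -1.0
Since z = -1.0 < 0, output = 0

0


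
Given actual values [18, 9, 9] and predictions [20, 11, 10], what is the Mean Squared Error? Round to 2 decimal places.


Differences: [-2, -2, -1]
Squared errors: [4, 4, 1]
Sum of squared errors = 9
MSE = 9 / 3 = 3.00

3.00


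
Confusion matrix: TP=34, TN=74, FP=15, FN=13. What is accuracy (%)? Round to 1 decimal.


Accuracy = (TP + TN) / (TP + TN + FP + FN) * 100
= (34 + 74) / (34 + 74 + 15 + 13)
= 108 / 136
= 0.7941
= 79.4%

79.4


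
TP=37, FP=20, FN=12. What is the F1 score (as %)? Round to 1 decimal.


Precision = TP / (TP + FP) = 37 / 57 = 0.6491
Recall = TP / (TP + FN) = 37 / 49 = 0.7551
F1 = 2 * P * R / (P + R)
= 2 * 0.6491 * 0.7551 / (0.6491 + 0.7551)
= 0.9803 / 1.4042
= 0.6981
As percentage: 69.8%

69.8


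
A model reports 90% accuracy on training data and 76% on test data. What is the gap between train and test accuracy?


Gap = train_accuracy - test_accuracy
= 90 - 76
= 14%
This gap suggests the model is overfitting.

14


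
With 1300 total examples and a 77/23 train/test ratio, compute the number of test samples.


Train samples = 1300 * 77% = 1001
Test samples = 1300 - 1001
= 299

299


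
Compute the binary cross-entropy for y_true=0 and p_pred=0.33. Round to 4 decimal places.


For y=0: Loss = -log(1-p)
= -log(1 - 0.33)
= -log(0.67)
= -(-0.4005)
= 0.4005

0.4005


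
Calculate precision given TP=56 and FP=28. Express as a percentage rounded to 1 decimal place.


Precision = TP / (TP + FP) * 100
= 56 / (56 + 28)
= 56 / 84
= 0.6667
= 66.7%

66.7


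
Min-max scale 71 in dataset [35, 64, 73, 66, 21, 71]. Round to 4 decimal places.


Min = 21, Max = 73
Range = 73 - 21 = 52
Scaled = (x - min) / (max - min)
= (71 - 21) / 52
= 50 / 52
= 0.9615

0.9615


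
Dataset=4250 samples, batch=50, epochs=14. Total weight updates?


Iterations per epoch = 4250 / 50 = 85
Total updates = iterations_per_epoch * epochs
= 85 * 14
= 1190

1190


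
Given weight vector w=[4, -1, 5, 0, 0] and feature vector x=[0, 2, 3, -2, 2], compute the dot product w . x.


Element-wise products:
4 * 0 = 0
-1 * 2 = -2
5 * 3 = 15
0 * -2 = 0
0 * 2 = 0
Sum = 0 + -2 + 15 + 0 + 0
= 13

13


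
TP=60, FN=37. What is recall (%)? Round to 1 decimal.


Recall = TP / (TP + FN) * 100
= 60 / (60 + 37)
= 60 / 97
= 0.6186
= 61.9%

61.9


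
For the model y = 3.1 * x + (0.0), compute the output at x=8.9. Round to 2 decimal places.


y = 3.1 * 8.9 + (0.0)
= 27.59 + (0.0)
= 27.59

27.59


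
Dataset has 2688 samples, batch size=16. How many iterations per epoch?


Iterations per epoch = dataset_size / batch_size
= 2688 / 16
= 168

168


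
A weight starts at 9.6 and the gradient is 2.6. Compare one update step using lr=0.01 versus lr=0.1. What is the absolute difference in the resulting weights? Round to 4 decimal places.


With lr=0.01: w_new = 9.6 - 0.01 * 2.6 = 9.574
With lr=0.1: w_new = 9.6 - 0.1 * 2.6 = 9.34
Absolute difference = |9.574 - 9.34|
= 0.2340

0.2340


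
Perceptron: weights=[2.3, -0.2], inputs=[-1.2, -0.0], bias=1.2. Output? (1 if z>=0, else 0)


z = w . x + b
= 2.3*-1.2 + -0.2*-0.0 + 1.2
= -2.76 + 0.0 + 1.2
= -2.76 + 1.2
= -1.56
Since z = -1.56 < 0, output = 0

0


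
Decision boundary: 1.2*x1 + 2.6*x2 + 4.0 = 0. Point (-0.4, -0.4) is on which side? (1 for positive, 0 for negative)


Compute 1.2 * -0.4 + 2.6 * -0.4 + 4.0
= -0.48 + -1.04 + 4.0
= 2.48
Since 2.48 >= 0, the point is on the positive side.

1


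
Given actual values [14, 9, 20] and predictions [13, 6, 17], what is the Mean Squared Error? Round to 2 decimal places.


Differences: [1, 3, 3]
Squared errors: [1, 9, 9]
Sum of squared errors = 19
MSE = 19 / 3 = 6.33

6.33


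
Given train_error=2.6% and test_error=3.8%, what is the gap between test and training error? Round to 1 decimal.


Generalization gap = test_error - train_error
= 3.8 - 2.6
= 1.2%
A small gap suggests good generalization.

1.2


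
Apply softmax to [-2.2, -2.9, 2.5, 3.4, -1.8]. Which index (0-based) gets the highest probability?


Softmax is a monotonic transformation, so it preserves the argmax.
We need to find the index of the maximum logit.
Index 0: -2.2
Index 1: -2.9
Index 2: 2.5
Index 3: 3.4
Index 4: -1.8
Maximum logit = 3.4 at index 3

3


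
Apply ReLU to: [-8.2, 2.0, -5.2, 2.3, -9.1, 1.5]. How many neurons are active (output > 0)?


ReLU(x) = max(0, x) for each element:
ReLU(-8.2) = 0
ReLU(2.0) = 2.0
ReLU(-5.2) = 0
ReLU(2.3) = 2.3
ReLU(-9.1) = 0
ReLU(1.5) = 1.5
Active neurons (>0): 3

3


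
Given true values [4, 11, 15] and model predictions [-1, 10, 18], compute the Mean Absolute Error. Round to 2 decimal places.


Absolute errors: [5, 1, 3]
Sum of absolute errors = 9
MAE = 9 / 3 = 3.00

3.00


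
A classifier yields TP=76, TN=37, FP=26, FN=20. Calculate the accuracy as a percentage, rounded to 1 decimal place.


Accuracy = (TP + TN) / (TP + TN + FP + FN) * 100
= (76 + 37) / (76 + 37 + 26 + 20)
= 113 / 159
= 0.7107
= 71.1%

71.1


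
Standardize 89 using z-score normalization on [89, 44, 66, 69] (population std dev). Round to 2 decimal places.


Mean = (89 + 44 + 66 + 69) / 4 = 67.0
Variance = sum((x_i - mean)^2) / n = 254.5
Std = sqrt(254.5) = 15.9531
Z = (x - mean) / std
= (89 - 67.0) / 15.9531
= 22.0 / 15.9531
= 1.38

1.38


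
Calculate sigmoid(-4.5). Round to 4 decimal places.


sigmoid(z) = 1 / (1 + exp(-z))
exp(-(-4.5)) = exp(4.5) = 90.0171
1 + 90.0171 = 91.0171
1 / 91.0171 = 0.0110

0.0110


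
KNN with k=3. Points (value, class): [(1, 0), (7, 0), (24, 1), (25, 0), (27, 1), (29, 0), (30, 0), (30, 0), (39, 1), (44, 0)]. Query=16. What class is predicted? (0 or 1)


Distances from query 16:
Point 24 (class 1): distance = 8
Point 7 (class 0): distance = 9
Point 25 (class 0): distance = 9
K=3 nearest neighbors: classes = [1, 0, 0]
Votes for class 1: 1 / 3
Majority vote => class 0

0


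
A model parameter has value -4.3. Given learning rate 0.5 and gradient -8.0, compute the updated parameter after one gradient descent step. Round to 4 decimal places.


w_new = w_old - lr * gradient
= -4.3 - 0.5 * -8.0
= -4.3 - (-4.0)
= -0.3000

-0.3000


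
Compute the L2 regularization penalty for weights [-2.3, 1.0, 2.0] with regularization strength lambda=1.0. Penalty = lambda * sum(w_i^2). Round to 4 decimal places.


Squaring each weight:
(-2.3)^2 = 5.29
1.0^2 = 1.0
2.0^2 = 4.0
Sum of squares = 10.29
Penalty = 1.0 * 10.29 = 10.2900

10.2900


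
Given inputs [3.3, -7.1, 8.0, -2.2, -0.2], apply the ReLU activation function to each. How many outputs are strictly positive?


ReLU(x) = max(0, x) for each element:
ReLU(3.3) = 3.3
ReLU(-7.1) = 0
ReLU(8.0) = 8.0
ReLU(-2.2) = 0
ReLU(-0.2) = 0
Active neurons (>0): 2

2


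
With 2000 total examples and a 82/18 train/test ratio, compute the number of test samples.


Train samples = 2000 * 82% = 1640
Test samples = 2000 - 1640
= 360

360


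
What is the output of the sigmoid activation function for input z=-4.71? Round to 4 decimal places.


sigmoid(z) = 1 / (1 + exp(-z))
exp(-(-4.71)) = exp(4.71) = 111.0522
1 + 111.0522 = 112.0522
1 / 112.0522 = 0.0089

0.0089


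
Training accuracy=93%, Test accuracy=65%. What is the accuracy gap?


Gap = train_accuracy - test_accuracy
= 93 - 65
= 28%
This large gap strongly indicates overfitting.

28


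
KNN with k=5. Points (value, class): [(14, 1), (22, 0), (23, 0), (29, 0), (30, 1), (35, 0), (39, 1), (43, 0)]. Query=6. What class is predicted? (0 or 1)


Distances from query 6:
Point 14 (class 1): distance = 8
Point 22 (class 0): distance = 16
Point 23 (class 0): distance = 17
Point 29 (class 0): distance = 23
Point 30 (class 1): distance = 24
K=5 nearest neighbors: classes = [1, 0, 0, 0, 1]
Votes for class 1: 2 / 5
Majority vote => class 0

0


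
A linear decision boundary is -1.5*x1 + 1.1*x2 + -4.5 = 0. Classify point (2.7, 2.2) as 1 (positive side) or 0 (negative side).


Compute -1.5 * 2.7 + 1.1 * 2.2 + -4.5
= -4.05 + 2.42 + -4.5
= -6.13
Since -6.13 < 0, the point is on the negative side.

0


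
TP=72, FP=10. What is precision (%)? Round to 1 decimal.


Precision = TP / (TP + FP) * 100
= 72 / (72 + 10)
= 72 / 82
= 0.878
= 87.8%

87.8


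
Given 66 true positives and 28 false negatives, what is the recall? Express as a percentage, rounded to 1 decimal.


Recall = TP / (TP + FN) * 100
= 66 / (66 + 28)
= 66 / 94
= 0.7021
= 70.2%

70.2


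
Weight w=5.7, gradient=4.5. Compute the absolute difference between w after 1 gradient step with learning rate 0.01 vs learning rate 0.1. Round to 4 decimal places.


With lr=0.01: w_new = 5.7 - 0.01 * 4.5 = 5.655
With lr=0.1: w_new = 5.7 - 0.1 * 4.5 = 5.25
Absolute difference = |5.655 - 5.25|
= 0.4050

0.4050


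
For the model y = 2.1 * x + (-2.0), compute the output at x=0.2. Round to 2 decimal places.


y = 2.1 * 0.2 + (-2.0)
= 0.42 + (-2.0)
= -1.58

-1.58


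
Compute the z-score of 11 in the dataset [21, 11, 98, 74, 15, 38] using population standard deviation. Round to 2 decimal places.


Mean = (21 + 11 + 98 + 74 + 15 + 38) / 6 = 42.8333
Variance = sum((x_i - mean)^2) / n = 1050.4722
Std = sqrt(1050.4722) = 32.411
Z = (x - mean) / std
= (11 - 42.8333) / 32.411
= -31.8333 / 32.411
= -0.98

-0.98


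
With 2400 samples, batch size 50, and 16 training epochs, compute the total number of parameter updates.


Iterations per epoch = 2400 / 50 = 48
Total updates = iterations_per_epoch * epochs
= 48 * 16
= 768

768


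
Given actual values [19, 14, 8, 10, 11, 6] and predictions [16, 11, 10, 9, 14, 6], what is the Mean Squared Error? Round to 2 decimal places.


Differences: [3, 3, -2, 1, -3, 0]
Squared errors: [9, 9, 4, 1, 9, 0]
Sum of squared errors = 32
MSE = 32 / 6 = 5.33

5.33


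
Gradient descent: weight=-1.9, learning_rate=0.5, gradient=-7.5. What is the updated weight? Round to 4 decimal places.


w_new = w_old - lr * gradient
= -1.9 - 0.5 * -7.5
= -1.9 - (-3.75)
= 1.8500

1.8500


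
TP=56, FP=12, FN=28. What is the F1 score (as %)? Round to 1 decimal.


Precision = TP / (TP + FP) = 56 / 68 = 0.8235
Recall = TP / (TP + FN) = 56 / 84 = 0.6667
F1 = 2 * P * R / (P + R)
= 2 * 0.8235 * 0.6667 / (0.8235 + 0.6667)
= 1.098 / 1.4902
= 0.7368
As percentage: 73.7%

73.7


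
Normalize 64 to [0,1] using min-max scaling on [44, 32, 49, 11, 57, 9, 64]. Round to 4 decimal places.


Min = 9, Max = 64
Range = 64 - 9 = 55
Scaled = (x - min) / (max - min)
= (64 - 9) / 55
= 55 / 55
= 1.0000

1.0000


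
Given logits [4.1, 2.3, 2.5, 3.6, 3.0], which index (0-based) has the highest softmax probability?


Softmax is a monotonic transformation, so it preserves the argmax.
We need to find the index of the maximum logit.
Index 0: 4.1
Index 1: 2.3
Index 2: 2.5
Index 3: 3.6
Index 4: 3.0
Maximum logit = 4.1 at index 0

0


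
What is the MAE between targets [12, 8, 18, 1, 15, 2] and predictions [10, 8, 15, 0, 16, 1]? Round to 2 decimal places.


Absolute errors: [2, 0, 3, 1, 1, 1]
Sum of absolute errors = 8
MAE = 8 / 6 = 1.33

1.33


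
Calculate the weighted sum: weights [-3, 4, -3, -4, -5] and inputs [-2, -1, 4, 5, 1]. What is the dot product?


Element-wise products:
-3 * -2 = 6
4 * -1 = -4
-3 * 4 = -12
-4 * 5 = -20
-5 * 1 = -5
Sum = 6 + -4 + -12 + -20 + -5
= -35

-35


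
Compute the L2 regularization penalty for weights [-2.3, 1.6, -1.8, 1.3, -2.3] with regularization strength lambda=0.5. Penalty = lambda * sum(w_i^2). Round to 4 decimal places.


Squaring each weight:
(-2.3)^2 = 5.29
1.6^2 = 2.56
(-1.8)^2 = 3.24
1.3^2 = 1.69
(-2.3)^2 = 5.29
Sum of squares = 18.07
Penalty = 0.5 * 18.07 = 9.0350

9.0350


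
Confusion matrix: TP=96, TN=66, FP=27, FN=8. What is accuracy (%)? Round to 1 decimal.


Accuracy = (TP + TN) / (TP + TN + FP + FN) * 100
= (96 + 66) / (96 + 66 + 27 + 8)
= 162 / 197
= 0.8223
= 82.2%

82.2


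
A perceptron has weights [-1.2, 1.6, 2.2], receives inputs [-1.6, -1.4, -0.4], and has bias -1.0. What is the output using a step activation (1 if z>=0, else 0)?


z = w . x + b
= -1.2*-1.6 + 1.6*-1.4 + 2.2*-0.4 + -1.0
= 1.92 + -2.24 + -0.88 + -1.0
= -1.2 + -1.0
= -2.2
Since z = -2.2 < 0, output = 0

0


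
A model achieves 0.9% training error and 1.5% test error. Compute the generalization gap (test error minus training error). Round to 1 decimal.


Generalization gap = test_error - train_error
= 1.5 - 0.9
= 0.6%
A small gap suggests good generalization.

0.6


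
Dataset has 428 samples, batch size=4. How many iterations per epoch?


Iterations per epoch = dataset_size / batch_size
= 428 / 4
= 107

107


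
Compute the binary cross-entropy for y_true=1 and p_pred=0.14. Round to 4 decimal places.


For y=1: Loss = -log(p)
= -log(0.14)
= -(-1.9661)
= 1.9661

1.9661


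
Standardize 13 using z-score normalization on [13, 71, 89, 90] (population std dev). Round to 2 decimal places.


Mean = (13 + 71 + 89 + 90) / 4 = 65.75
Variance = sum((x_i - mean)^2) / n = 984.6875
Std = sqrt(984.6875) = 31.3797
Z = (x - mean) / std
= (13 - 65.75) / 31.3797
= -52.75 / 31.3797
= -1.68

-1.68


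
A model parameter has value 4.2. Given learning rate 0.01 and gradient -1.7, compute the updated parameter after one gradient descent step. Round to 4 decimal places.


w_new = w_old - lr * gradient
= 4.2 - 0.01 * -1.7
= 4.2 - (-0.017)
= 4.2170

4.2170


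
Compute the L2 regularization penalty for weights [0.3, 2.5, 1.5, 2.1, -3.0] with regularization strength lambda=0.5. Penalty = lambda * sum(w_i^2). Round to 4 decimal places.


Squaring each weight:
0.3^2 = 0.09
2.5^2 = 6.25
1.5^2 = 2.25
2.1^2 = 4.41
(-3.0)^2 = 9.0
Sum of squares = 22.0
Penalty = 0.5 * 22.0 = 11.0000

11.0000


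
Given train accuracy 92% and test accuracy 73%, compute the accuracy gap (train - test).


Gap = train_accuracy - test_accuracy
= 92 - 73
= 19%
This gap suggests the model is overfitting.

19


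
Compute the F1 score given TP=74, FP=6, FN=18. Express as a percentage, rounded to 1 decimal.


Precision = TP / (TP + FP) = 74 / 80 = 0.925
Recall = TP / (TP + FN) = 74 / 92 = 0.8043
F1 = 2 * P * R / (P + R)
= 2 * 0.925 * 0.8043 / (0.925 + 0.8043)
= 1.488 / 1.7293
= 0.8605
As percentage: 86.0%

86.0


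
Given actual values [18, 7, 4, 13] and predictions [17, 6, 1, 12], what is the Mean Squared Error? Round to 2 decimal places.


Differences: [1, 1, 3, 1]
Squared errors: [1, 1, 9, 1]
Sum of squared errors = 12
MSE = 12 / 4 = 3.00

3.00


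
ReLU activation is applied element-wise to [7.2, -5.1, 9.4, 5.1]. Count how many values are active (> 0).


ReLU(x) = max(0, x) for each element:
ReLU(7.2) = 7.2
ReLU(-5.1) = 0
ReLU(9.4) = 9.4
ReLU(5.1) = 5.1
Active neurons (>0): 3

3


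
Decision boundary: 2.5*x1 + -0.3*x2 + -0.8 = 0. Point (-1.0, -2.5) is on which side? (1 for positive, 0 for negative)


Compute 2.5 * -1.0 + -0.3 * -2.5 + -0.8
= -2.5 + 0.75 + -0.8
= -2.55
Since -2.55 < 0, the point is on the negative side.

0


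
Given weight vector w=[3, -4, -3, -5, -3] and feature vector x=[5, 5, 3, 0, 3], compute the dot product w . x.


Element-wise products:
3 * 5 = 15
-4 * 5 = -20
-3 * 3 = -9
-5 * 0 = 0
-3 * 3 = -9
Sum = 15 + -20 + -9 + 0 + -9
= -23

-23


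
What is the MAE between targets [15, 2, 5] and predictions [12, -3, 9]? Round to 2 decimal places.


Absolute errors: [3, 5, 4]
Sum of absolute errors = 12
MAE = 12 / 3 = 4.00

4.00


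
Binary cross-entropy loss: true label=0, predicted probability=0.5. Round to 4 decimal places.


For y=0: Loss = -log(1-p)
= -log(1 - 0.5)
= -log(0.5)
= -(-0.6931)
= 0.6931

0.6931


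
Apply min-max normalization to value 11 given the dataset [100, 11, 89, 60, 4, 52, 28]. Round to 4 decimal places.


Min = 4, Max = 100
Range = 100 - 4 = 96
Scaled = (x - min) / (max - min)
= (11 - 4) / 96
= 7 / 96
= 0.0729

0.0729


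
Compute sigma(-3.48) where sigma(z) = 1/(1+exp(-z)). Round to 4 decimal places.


sigmoid(z) = 1 / (1 + exp(-z))
exp(-(-3.48)) = exp(3.48) = 32.4597
1 + 32.4597 = 33.4597
1 / 33.4597 = 0.0299

0.0299


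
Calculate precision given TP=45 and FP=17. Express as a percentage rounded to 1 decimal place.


Precision = TP / (TP + FP) * 100
= 45 / (45 + 17)
= 45 / 62
= 0.7258
= 72.6%

72.6


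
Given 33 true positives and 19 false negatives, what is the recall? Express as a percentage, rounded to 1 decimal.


Recall = TP / (TP + FN) * 100
= 33 / (33 + 19)
= 33 / 52
= 0.6346
= 63.5%

63.5


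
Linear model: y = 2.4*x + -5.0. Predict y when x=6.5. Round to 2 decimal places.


y = 2.4 * 6.5 + (-5.0)
= 15.6 + (-5.0)
= 10.60

10.60


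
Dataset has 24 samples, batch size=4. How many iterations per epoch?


Iterations per epoch = dataset_size / batch_size
= 24 / 4
= 6

6


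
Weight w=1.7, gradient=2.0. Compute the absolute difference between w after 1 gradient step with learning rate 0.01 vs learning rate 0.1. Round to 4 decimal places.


With lr=0.01: w_new = 1.7 - 0.01 * 2.0 = 1.68
With lr=0.1: w_new = 1.7 - 0.1 * 2.0 = 1.5
Absolute difference = |1.68 - 1.5|
= 0.1800

0.1800


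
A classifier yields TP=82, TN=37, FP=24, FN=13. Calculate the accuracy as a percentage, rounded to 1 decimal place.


Accuracy = (TP + TN) / (TP + TN + FP + FN) * 100
= (82 + 37) / (82 + 37 + 24 + 13)
= 119 / 156
= 0.7628
= 76.3%

76.3


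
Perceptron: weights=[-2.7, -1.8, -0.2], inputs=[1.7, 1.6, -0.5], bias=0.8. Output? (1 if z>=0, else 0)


z = w . x + b
= -2.7*1.7 + -1.8*1.6 + -0.2*-0.5 + 0.8
= -4.59 + -2.88 + 0.1 + 0.8
= -7.37 + 0.8
= -6.57
Since z = -6.57 < 0, output = 0

0


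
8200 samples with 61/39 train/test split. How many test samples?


Train samples = 8200 * 61% = 5002
Test samples = 8200 - 5002
= 3198

3198


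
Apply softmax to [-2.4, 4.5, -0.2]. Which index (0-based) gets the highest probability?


Softmax is a monotonic transformation, so it preserves the argmax.
We need to find the index of the maximum logit.
Index 0: -2.4
Index 1: 4.5
Index 2: -0.2
Maximum logit = 4.5 at index 1

1


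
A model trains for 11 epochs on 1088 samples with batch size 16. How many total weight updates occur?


Iterations per epoch = 1088 / 16 = 68
Total updates = iterations_per_epoch * epochs
= 68 * 11
= 748

748


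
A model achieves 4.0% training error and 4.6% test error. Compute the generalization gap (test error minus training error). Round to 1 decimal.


Generalization gap = test_error - train_error
= 4.6 - 4.0
= 0.6%
A small gap suggests good generalization.

0.6


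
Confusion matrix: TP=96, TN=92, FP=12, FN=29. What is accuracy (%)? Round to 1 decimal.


Accuracy = (TP + TN) / (TP + TN + FP + FN) * 100
= (96 + 92) / (96 + 92 + 12 + 29)
= 188 / 229
= 0.821
= 82.1%

82.1


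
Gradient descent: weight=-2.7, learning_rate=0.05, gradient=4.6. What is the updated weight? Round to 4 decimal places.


w_new = w_old - lr * gradient
= -2.7 - 0.05 * 4.6
= -2.7 - (0.23)
= -2.9300

-2.9300


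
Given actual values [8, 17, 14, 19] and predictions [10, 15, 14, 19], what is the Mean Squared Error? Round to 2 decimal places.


Differences: [-2, 2, 0, 0]
Squared errors: [4, 4, 0, 0]
Sum of squared errors = 8
MSE = 8 / 4 = 2.00

2.00


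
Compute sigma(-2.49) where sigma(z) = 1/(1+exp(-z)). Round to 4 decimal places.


sigmoid(z) = 1 / (1 + exp(-z))
exp(-(-2.49)) = exp(2.49) = 12.0613
1 + 12.0613 = 13.0613
1 / 13.0613 = 0.0766

0.0766


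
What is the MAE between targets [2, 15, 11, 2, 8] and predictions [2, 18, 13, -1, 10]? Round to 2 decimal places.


Absolute errors: [0, 3, 2, 3, 2]
Sum of absolute errors = 10
MAE = 10 / 5 = 2.00

2.00


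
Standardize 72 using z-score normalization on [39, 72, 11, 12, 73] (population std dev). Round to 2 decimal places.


Mean = (39 + 72 + 11 + 12 + 73) / 5 = 41.4
Variance = sum((x_i - mean)^2) / n = 745.84
Std = sqrt(745.84) = 27.3101
Z = (x - mean) / std
= (72 - 41.4) / 27.3101
= 30.6 / 27.3101
= 1.12

1.12


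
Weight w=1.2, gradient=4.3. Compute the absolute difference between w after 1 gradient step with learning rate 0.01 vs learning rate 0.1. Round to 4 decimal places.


With lr=0.01: w_new = 1.2 - 0.01 * 4.3 = 1.157
With lr=0.1: w_new = 1.2 - 0.1 * 4.3 = 0.77
Absolute difference = |1.157 - 0.77|
= 0.3870

0.3870


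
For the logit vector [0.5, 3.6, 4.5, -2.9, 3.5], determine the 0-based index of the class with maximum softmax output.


Softmax is a monotonic transformation, so it preserves the argmax.
We need to find the index of the maximum logit.
Index 0: 0.5
Index 1: 3.6
Index 2: 4.5
Index 3: -2.9
Index 4: 3.5
Maximum logit = 4.5 at index 2

2


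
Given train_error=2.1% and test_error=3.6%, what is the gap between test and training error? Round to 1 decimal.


Generalization gap = test_error - train_error
= 3.6 - 2.1
= 1.5%
A small gap suggests good generalization.

1.5


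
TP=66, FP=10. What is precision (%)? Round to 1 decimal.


Precision = TP / (TP + FP) * 100
= 66 / (66 + 10)
= 66 / 76
= 0.8684
= 86.8%

86.8


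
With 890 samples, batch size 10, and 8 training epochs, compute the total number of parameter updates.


Iterations per epoch = 890 / 10 = 89
Total updates = iterations_per_epoch * epochs
= 89 * 8
= 712

712


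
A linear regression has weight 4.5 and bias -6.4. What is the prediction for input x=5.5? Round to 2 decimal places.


y = 4.5 * 5.5 + (-6.4)
= 24.75 + (-6.4)
= 18.35

18.35


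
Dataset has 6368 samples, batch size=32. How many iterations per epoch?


Iterations per epoch = dataset_size / batch_size
= 6368 / 32
= 199

199


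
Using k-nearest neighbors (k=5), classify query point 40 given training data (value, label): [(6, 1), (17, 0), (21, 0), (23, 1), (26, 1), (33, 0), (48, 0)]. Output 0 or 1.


Distances from query 40:
Point 33 (class 0): distance = 7
Point 48 (class 0): distance = 8
Point 26 (class 1): distance = 14
Point 23 (class 1): distance = 17
Point 21 (class 0): distance = 19
K=5 nearest neighbors: classes = [0, 0, 1, 1, 0]
Votes for class 1: 2 / 5
Majority vote => class 0

0


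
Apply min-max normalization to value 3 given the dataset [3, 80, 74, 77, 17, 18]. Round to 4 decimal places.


Min = 3, Max = 80
Range = 80 - 3 = 77
Scaled = (x - min) / (max - min)
= (3 - 3) / 77
= 0 / 77
= 0.0000

0.0000


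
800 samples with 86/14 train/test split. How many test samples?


Train samples = 800 * 86% = 688
Test samples = 800 - 688
= 112

112


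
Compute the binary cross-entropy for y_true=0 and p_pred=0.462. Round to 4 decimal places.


For y=0: Loss = -log(1-p)
= -log(1 - 0.462)
= -log(0.538)
= -(-0.6199)
= 0.6199

0.6199


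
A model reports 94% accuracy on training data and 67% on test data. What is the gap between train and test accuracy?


Gap = train_accuracy - test_accuracy
= 94 - 67
= 27%
This large gap strongly indicates overfitting.

27


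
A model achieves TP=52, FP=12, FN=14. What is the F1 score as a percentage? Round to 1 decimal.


Precision = TP / (TP + FP) = 52 / 64 = 0.8125
Recall = TP / (TP + FN) = 52 / 66 = 0.7879
F1 = 2 * P * R / (P + R)
= 2 * 0.8125 * 0.7879 / (0.8125 + 0.7879)
= 1.2803 / 1.6004
= 0.8
As percentage: 80.0%

80.0
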